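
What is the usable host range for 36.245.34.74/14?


Network: 36.244.0.0
Broadcast: 36.247.255.255
First usable = network + 1
Last usable = broadcast - 1
Range: 36.244.0.1 to 36.247.255.254


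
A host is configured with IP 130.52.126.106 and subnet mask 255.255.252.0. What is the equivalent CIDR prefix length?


Binary: 11111111.11111111.11111100.00000000
Count leading 1s
Prefix: /22


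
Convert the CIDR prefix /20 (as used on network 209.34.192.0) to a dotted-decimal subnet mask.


/20 means 20 network bits, 12 host bits
Binary: 11111111111111111111000000000000
Mask: 255.255.240.0


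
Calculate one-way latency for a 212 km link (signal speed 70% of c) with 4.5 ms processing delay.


Speed = 0.7 * 3e5 km/s = 210000 km/s
Propagation delay = 212 / 210000 = 0.001 s = 1.0095 ms
Processing delay = 4.5 ms
Total one-way latency = 5.5095 ms


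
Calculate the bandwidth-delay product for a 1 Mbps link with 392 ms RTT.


BDP = bandwidth * RTT
= 1 Mbps * 392 ms
= 1 * 1e6 * 392 / 1000 bits
= 392000 bits
= 49000 bytes
= 47.8516 KB
BDP = 392000 bits (49000 bytes)


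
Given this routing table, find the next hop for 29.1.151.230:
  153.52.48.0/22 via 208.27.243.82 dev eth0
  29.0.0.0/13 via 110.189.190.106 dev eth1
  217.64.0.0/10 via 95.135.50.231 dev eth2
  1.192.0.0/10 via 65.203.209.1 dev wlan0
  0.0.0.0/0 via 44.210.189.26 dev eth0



Longest prefix match for 29.1.151.230:
  /22 153.52.48.0: no
  /13 29.0.0.0: MATCH
  /10 217.64.0.0: no
  /10 1.192.0.0: no
  /0 0.0.0.0: MATCH
Selected: next-hop 110.189.190.106 via eth1 (matched /13)


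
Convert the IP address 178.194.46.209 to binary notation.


178 = 10110010
194 = 11000010
46 = 00101110
209 = 11010001
Binary: 10110010.11000010.00101110.11010001


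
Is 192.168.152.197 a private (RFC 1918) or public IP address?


RFC 1918 private ranges:
  10.0.0.0/8 (10.0.0.0 - 10.255.255.255)
  172.16.0.0/12 (172.16.0.0 - 172.31.255.255)
  192.168.0.0/16 (192.168.0.0 - 192.168.255.255)
Private (in 192.168.0.0/16)


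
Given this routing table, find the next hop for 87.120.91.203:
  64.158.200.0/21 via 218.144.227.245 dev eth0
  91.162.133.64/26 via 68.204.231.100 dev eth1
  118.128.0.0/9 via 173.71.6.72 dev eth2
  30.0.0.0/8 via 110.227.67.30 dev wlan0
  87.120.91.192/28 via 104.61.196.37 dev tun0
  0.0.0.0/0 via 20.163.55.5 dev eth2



Longest prefix match for 87.120.91.203:
  /21 64.158.200.0: no
  /26 91.162.133.64: no
  /9 118.128.0.0: no
  /8 30.0.0.0: no
  /28 87.120.91.192: MATCH
  /0 0.0.0.0: MATCH
Selected: next-hop 104.61.196.37 via tun0 (matched /28)


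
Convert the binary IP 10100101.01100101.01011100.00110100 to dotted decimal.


10100101 = 165
01100101 = 101
01011100 = 92
00110100 = 52
IP: 165.101.92.52


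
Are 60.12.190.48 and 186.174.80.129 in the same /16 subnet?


Mask: 255.255.0.0
60.12.190.48 AND mask = 60.12.0.0
186.174.80.129 AND mask = 186.174.0.0
No, different subnets (60.12.0.0 vs 186.174.0.0)


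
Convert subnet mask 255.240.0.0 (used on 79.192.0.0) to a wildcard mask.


Subnet mask: 255.240.0.0
Wildcard = 255.255.255.255 - subnet mask
255 - 255 = 0
255 - 240 = 15
255 - 0 = 255
255 - 0 = 255
Wildcard: 0.15.255.255


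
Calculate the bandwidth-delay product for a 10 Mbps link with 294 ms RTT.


BDP = bandwidth * RTT
= 10 Mbps * 294 ms
= 10 * 1e6 * 294 / 1000 bits
= 2940000 bits
= 367500 bytes
= 358.8867 KB
BDP = 2940000 bits (367500 bytes)


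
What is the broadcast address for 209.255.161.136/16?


Network: 209.255.0.0/16
Host bits = 16
Set all host bits to 1:
Broadcast: 209.255.255.255


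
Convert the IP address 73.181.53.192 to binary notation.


73 = 01001001
181 = 10110101
53 = 00110101
192 = 11000000
Binary: 01001001.10110101.00110101.11000000


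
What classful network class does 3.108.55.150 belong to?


First octet: 3
Binary: 00000011
0xxxxxxx -> Class A (1-126)
Class A, default mask 255.0.0.0 (/8)


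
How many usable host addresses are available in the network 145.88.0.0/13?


Host bits = 32 - 13 = 19
Total addresses = 2^19 = 524288
Usable = total - 2 (network and broadcast)
Usable hosts: 524286


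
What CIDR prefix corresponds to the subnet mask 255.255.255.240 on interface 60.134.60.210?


Binary: 11111111.11111111.11111111.11110000
Count leading 1s
Prefix: /28


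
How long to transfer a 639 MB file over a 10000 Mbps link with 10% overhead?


Effective throughput = 10000 * (1 - 10/100) = 9000 Mbps
File size in Mb = 639 * 8 = 5112 Mb
Time = 5112 / 9000
Time = 0.568 seconds


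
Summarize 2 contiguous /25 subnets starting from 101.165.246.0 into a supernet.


Original prefix: /25
Number of subnets: 2 = 2^1
New prefix = 25 - 1 = 24
Supernet: 101.165.246.0/24


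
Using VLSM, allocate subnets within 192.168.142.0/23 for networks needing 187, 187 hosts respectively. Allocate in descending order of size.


187 hosts -> /24 (254 usable): 192.168.142.0/24
187 hosts -> /24 (254 usable): 192.168.143.0/24
Allocation: 192.168.142.0/24 (187 hosts, 254 usable); 192.168.143.0/24 (187 hosts, 254 usable)


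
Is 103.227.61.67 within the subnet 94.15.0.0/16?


Subnet network: 94.15.0.0
Test IP AND mask: 103.227.0.0
No, 103.227.61.67 is not in 94.15.0.0/16


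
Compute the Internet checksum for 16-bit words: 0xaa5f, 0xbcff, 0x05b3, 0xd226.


Sum all words (with carry folding):
+ 0xaa5f = 0xaa5f
+ 0xbcff = 0x675f
+ 0x05b3 = 0x6d12
+ 0xd226 = 0x3f39
One's complement: ~0x3f39
Checksum = 0xc0c6


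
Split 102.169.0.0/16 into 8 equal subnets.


New prefix = 16 + 3 = 19
Each subnet has 8192 addresses
  102.169.0.0/19
  102.169.32.0/19
  102.169.64.0/19
  102.169.96.0/19
  102.169.128.0/19
  102.169.160.0/19
  102.169.192.0/19
  102.169.224.0/19
Subnets: 102.169.0.0/19, 102.169.32.0/19, 102.169.64.0/19, 102.169.96.0/19, 102.169.128.0/19, 102.169.160.0/19, 102.169.192.0/19, 102.169.224.0/19


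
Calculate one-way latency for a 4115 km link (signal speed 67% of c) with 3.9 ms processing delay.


Speed = 0.67 * 3e5 km/s = 201000 km/s
Propagation delay = 4115 / 201000 = 0.0205 s = 20.4726 ms
Processing delay = 3.9 ms
Total one-way latency = 24.3726 ms


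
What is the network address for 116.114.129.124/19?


IP:   01110100.01110010.10000001.01111100
Mask: 11111111.11111111.11100000.00000000
AND operation:
Net:  01110100.01110010.10000000.00000000
Network: 116.114.128.0/19


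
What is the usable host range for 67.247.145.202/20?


Network: 67.247.144.0
Broadcast: 67.247.159.255
First usable = network + 1
Last usable = broadcast - 1
Range: 67.247.144.1 to 67.247.159.254


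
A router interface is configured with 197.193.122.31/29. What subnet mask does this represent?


/29 means 29 network bits, 3 host bits
Binary: 11111111111111111111111111111000
Mask: 255.255.255.248


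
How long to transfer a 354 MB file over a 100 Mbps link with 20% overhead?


Effective throughput = 100 * (1 - 20/100) = 80 Mbps
File size in Mb = 354 * 8 = 2832 Mb
Time = 2832 / 80
Time = 35.4 seconds


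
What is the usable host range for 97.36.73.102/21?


Network: 97.36.72.0
Broadcast: 97.36.79.255
First usable = network + 1
Last usable = broadcast - 1
Range: 97.36.72.1 to 97.36.79.254


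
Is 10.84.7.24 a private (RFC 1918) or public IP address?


RFC 1918 private ranges:
  10.0.0.0/8 (10.0.0.0 - 10.255.255.255)
  172.16.0.0/12 (172.16.0.0 - 172.31.255.255)
  192.168.0.0/16 (192.168.0.0 - 192.168.255.255)
Private (in 10.0.0.0/8)


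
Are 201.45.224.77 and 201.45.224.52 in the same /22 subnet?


Mask: 255.255.252.0
201.45.224.77 AND mask = 201.45.224.0
201.45.224.52 AND mask = 201.45.224.0
Yes, same subnet (201.45.224.0)


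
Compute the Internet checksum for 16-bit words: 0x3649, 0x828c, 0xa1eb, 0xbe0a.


Sum all words (with carry folding):
+ 0x3649 = 0x3649
+ 0x828c = 0xb8d5
+ 0xa1eb = 0x5ac1
+ 0xbe0a = 0x18cc
One's complement: ~0x18cc
Checksum = 0xe733


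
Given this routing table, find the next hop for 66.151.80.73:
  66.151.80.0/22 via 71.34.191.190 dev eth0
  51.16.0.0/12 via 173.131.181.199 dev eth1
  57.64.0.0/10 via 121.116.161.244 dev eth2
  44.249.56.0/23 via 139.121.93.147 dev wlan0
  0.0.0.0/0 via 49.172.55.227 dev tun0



Longest prefix match for 66.151.80.73:
  /22 66.151.80.0: MATCH
  /12 51.16.0.0: no
  /10 57.64.0.0: no
  /23 44.249.56.0: no
  /0 0.0.0.0: MATCH
Selected: next-hop 71.34.191.190 via eth0 (matched /22)


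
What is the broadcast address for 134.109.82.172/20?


Network: 134.109.80.0/20
Host bits = 12
Set all host bits to 1:
Broadcast: 134.109.95.255


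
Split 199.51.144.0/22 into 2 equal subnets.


New prefix = 22 + 1 = 23
Each subnet has 512 addresses
  199.51.144.0/23
  199.51.146.0/23
Subnets: 199.51.144.0/23, 199.51.146.0/23


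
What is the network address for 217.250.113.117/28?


IP:   11011001.11111010.01110001.01110101
Mask: 11111111.11111111.11111111.11110000
AND operation:
Net:  11011001.11111010.01110001.01110000
Network: 217.250.113.112/28


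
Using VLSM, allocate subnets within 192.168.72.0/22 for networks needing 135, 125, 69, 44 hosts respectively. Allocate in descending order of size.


135 hosts -> /24 (254 usable): 192.168.72.0/24
125 hosts -> /25 (126 usable): 192.168.73.0/25
69 hosts -> /25 (126 usable): 192.168.73.128/25
44 hosts -> /26 (62 usable): 192.168.74.0/26
Allocation: 192.168.72.0/24 (135 hosts, 254 usable); 192.168.73.0/25 (125 hosts, 126 usable); 192.168.73.128/25 (69 hosts, 126 usable); 192.168.74.0/26 (44 hosts, 62 usable)


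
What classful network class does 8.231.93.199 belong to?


First octet: 8
Binary: 00001000
0xxxxxxx -> Class A (1-126)
Class A, default mask 255.0.0.0 (/8)


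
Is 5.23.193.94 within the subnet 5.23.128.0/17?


Subnet network: 5.23.128.0
Test IP AND mask: 5.23.128.0
Yes, 5.23.193.94 is in 5.23.128.0/17


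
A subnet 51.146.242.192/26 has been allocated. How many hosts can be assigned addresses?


Host bits = 32 - 26 = 6
Total addresses = 2^6 = 64
Usable = total - 2 (network and broadcast)
Usable hosts: 62


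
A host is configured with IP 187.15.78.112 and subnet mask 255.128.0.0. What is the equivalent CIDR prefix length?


Binary: 11111111.10000000.00000000.00000000
Count leading 1s
Prefix: /9


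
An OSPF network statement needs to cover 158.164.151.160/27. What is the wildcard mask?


Subnet mask: 255.255.255.224
Wildcard = 255.255.255.255 - subnet mask
255 - 255 = 0
255 - 255 = 0
255 - 255 = 0
255 - 224 = 31
Wildcard: 0.0.0.31


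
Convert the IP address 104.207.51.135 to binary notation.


104 = 01101000
207 = 11001111
51 = 00110011
135 = 10000111
Binary: 01101000.11001111.00110011.10000111


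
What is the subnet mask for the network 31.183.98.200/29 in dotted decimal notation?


/29 means 29 network bits, 3 host bits
Binary: 11111111111111111111111111111000
Mask: 255.255.255.248


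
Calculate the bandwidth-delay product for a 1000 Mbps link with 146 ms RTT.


BDP = bandwidth * RTT
= 1000 Mbps * 146 ms
= 1000 * 1e6 * 146 / 1000 bits
= 146000000 bits
= 18250000 bytes
= 17822.2656 KB
BDP = 146000000 bits (18250000 bytes)


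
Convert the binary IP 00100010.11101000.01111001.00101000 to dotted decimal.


00100010 = 34
11101000 = 232
01111001 = 121
00101000 = 40
IP: 34.232.121.40


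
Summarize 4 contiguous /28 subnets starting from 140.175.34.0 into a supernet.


Original prefix: /28
Number of subnets: 4 = 2^2
New prefix = 28 - 2 = 26
Supernet: 140.175.34.0/26


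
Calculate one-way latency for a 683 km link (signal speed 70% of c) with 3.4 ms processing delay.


Speed = 0.7 * 3e5 km/s = 210000 km/s
Propagation delay = 683 / 210000 = 0.0033 s = 3.2524 ms
Processing delay = 3.4 ms
Total one-way latency = 6.6524 ms


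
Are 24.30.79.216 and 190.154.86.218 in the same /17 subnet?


Mask: 255.255.128.0
24.30.79.216 AND mask = 24.30.0.0
190.154.86.218 AND mask = 190.154.0.0
No, different subnets (24.30.0.0 vs 190.154.0.0)


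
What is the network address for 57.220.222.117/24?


IP:   00111001.11011100.11011110.01110101
Mask: 11111111.11111111.11111111.00000000
AND operation:
Net:  00111001.11011100.11011110.00000000
Network: 57.220.222.0/24


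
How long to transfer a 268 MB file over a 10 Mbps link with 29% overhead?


Effective throughput = 10 * (1 - 29/100) = 7.1 Mbps
File size in Mb = 268 * 8 = 2144 Mb
Time = 2144 / 7.1
Time = 301.9718 seconds


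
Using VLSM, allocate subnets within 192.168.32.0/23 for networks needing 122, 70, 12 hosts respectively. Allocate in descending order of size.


122 hosts -> /25 (126 usable): 192.168.32.0/25
70 hosts -> /25 (126 usable): 192.168.32.128/25
12 hosts -> /28 (14 usable): 192.168.33.0/28
Allocation: 192.168.32.0/25 (122 hosts, 126 usable); 192.168.32.128/25 (70 hosts, 126 usable); 192.168.33.0/28 (12 hosts, 14 usable)


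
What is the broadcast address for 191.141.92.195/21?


Network: 191.141.88.0/21
Host bits = 11
Set all host bits to 1:
Broadcast: 191.141.95.255


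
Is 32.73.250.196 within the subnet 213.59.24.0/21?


Subnet network: 213.59.24.0
Test IP AND mask: 32.73.248.0
No, 32.73.250.196 is not in 213.59.24.0/21


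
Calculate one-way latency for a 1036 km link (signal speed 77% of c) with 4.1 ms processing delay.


Speed = 0.77 * 3e5 km/s = 231000 km/s
Propagation delay = 1036 / 231000 = 0.0045 s = 4.4848 ms
Processing delay = 4.1 ms
Total one-way latency = 8.5848 ms


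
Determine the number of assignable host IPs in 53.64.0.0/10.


Host bits = 32 - 10 = 22
Total addresses = 2^22 = 4194304
Usable = total - 2 (network and broadcast)
Usable hosts: 4194302


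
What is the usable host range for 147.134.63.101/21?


Network: 147.134.56.0
Broadcast: 147.134.63.255
First usable = network + 1
Last usable = broadcast - 1
Range: 147.134.56.1 to 147.134.63.254


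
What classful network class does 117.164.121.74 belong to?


First octet: 117
Binary: 01110101
0xxxxxxx -> Class A (1-126)
Class A, default mask 255.0.0.0 (/8)


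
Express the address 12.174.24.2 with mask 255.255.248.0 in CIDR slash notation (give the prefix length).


Binary: 11111111.11111111.11111000.00000000
Count leading 1s
Prefix: /21


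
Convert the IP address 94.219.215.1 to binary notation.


94 = 01011110
219 = 11011011
215 = 11010111
1 = 00000001
Binary: 01011110.11011011.11010111.00000001


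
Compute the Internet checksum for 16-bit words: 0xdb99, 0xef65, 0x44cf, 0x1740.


Sum all words (with carry folding):
+ 0xdb99 = 0xdb99
+ 0xef65 = 0xcaff
+ 0x44cf = 0x0fcf
+ 0x1740 = 0x270f
One's complement: ~0x270f
Checksum = 0xd8f0


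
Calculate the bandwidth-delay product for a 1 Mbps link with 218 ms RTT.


BDP = bandwidth * RTT
= 1 Mbps * 218 ms
= 1 * 1e6 * 218 / 1000 bits
= 218000 bits
= 27250 bytes
= 26.6113 KB
BDP = 218000 bits (27250 bytes)


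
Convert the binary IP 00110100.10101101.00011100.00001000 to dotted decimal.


00110100 = 52
10101101 = 173
00011100 = 28
00001000 = 8
IP: 52.173.28.8


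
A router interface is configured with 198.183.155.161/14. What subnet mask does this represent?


/14 means 14 network bits, 18 host bits
Binary: 11111111111111000000000000000000
Mask: 255.252.0.0


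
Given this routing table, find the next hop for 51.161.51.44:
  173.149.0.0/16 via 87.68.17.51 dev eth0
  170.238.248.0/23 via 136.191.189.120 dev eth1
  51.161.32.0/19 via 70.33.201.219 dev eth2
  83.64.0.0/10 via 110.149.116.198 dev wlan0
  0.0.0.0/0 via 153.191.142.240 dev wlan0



Longest prefix match for 51.161.51.44:
  /16 173.149.0.0: no
  /23 170.238.248.0: no
  /19 51.161.32.0: MATCH
  /10 83.64.0.0: no
  /0 0.0.0.0: MATCH
Selected: next-hop 70.33.201.219 via eth2 (matched /19)


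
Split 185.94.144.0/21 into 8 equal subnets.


New prefix = 21 + 3 = 24
Each subnet has 256 addresses
  185.94.144.0/24
  185.94.145.0/24
  185.94.146.0/24
  185.94.147.0/24
  185.94.148.0/24
  185.94.149.0/24
  185.94.150.0/24
  185.94.151.0/24
Subnets: 185.94.144.0/24, 185.94.145.0/24, 185.94.146.0/24, 185.94.147.0/24, 185.94.148.0/24, 185.94.149.0/24, 185.94.150.0/24, 185.94.151.0/24


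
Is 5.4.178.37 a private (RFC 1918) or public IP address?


RFC 1918 private ranges:
  10.0.0.0/8 (10.0.0.0 - 10.255.255.255)
  172.16.0.0/12 (172.16.0.0 - 172.31.255.255)
  192.168.0.0/16 (192.168.0.0 - 192.168.255.255)
Public (not in any RFC 1918 range)


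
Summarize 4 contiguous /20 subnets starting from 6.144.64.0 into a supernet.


Original prefix: /20
Number of subnets: 4 = 2^2
New prefix = 20 - 2 = 18
Supernet: 6.144.64.0/18


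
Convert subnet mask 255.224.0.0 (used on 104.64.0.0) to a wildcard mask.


Subnet mask: 255.224.0.0
Wildcard = 255.255.255.255 - subnet mask
255 - 255 = 0
255 - 224 = 31
255 - 0 = 255
255 - 0 = 255
Wildcard: 0.31.255.255


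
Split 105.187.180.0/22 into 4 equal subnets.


New prefix = 22 + 2 = 24
Each subnet has 256 addresses
  105.187.180.0/24
  105.187.181.0/24
  105.187.182.0/24
  105.187.183.0/24
Subnets: 105.187.180.0/24, 105.187.181.0/24, 105.187.182.0/24, 105.187.183.0/24


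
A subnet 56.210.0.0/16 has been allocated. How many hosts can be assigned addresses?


Host bits = 32 - 16 = 16
Total addresses = 2^16 = 65536
Usable = total - 2 (network and broadcast)
Usable hosts: 65534


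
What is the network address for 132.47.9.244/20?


IP:   10000100.00101111.00001001.11110100
Mask: 11111111.11111111.11110000.00000000
AND operation:
Net:  10000100.00101111.00000000.00000000
Network: 132.47.0.0/20


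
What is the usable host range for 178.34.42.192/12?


Network: 178.32.0.0
Broadcast: 178.47.255.255
First usable = network + 1
Last usable = broadcast - 1
Range: 178.32.0.1 to 178.47.255.254


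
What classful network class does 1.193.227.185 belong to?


First octet: 1
Binary: 00000001
0xxxxxxx -> Class A (1-126)
Class A, default mask 255.0.0.0 (/8)


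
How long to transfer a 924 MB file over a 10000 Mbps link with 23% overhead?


Effective throughput = 10000 * (1 - 23/100) = 7700 Mbps
File size in Mb = 924 * 8 = 7392 Mb
Time = 7392 / 7700
Time = 0.96 seconds


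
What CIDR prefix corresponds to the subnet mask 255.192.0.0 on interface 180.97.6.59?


Binary: 11111111.11000000.00000000.00000000
Count leading 1s
Prefix: /10


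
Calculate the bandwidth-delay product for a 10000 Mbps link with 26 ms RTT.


BDP = bandwidth * RTT
= 10000 Mbps * 26 ms
= 10000 * 1e6 * 26 / 1000 bits
= 260000000 bits
= 32500000 bytes
= 31738.2812 KB
BDP = 260000000 bits (32500000 bytes)


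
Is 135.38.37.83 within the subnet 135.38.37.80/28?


Subnet network: 135.38.37.80
Test IP AND mask: 135.38.37.80
Yes, 135.38.37.83 is in 135.38.37.80/28


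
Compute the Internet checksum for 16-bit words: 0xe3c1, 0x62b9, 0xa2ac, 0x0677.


Sum all words (with carry folding):
+ 0xe3c1 = 0xe3c1
+ 0x62b9 = 0x467b
+ 0xa2ac = 0xe927
+ 0x0677 = 0xef9e
One's complement: ~0xef9e
Checksum = 0x1061


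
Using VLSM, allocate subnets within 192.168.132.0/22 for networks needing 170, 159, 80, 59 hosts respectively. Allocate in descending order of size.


170 hosts -> /24 (254 usable): 192.168.132.0/24
159 hosts -> /24 (254 usable): 192.168.133.0/24
80 hosts -> /25 (126 usable): 192.168.134.0/25
59 hosts -> /26 (62 usable): 192.168.134.128/26
Allocation: 192.168.132.0/24 (170 hosts, 254 usable); 192.168.133.0/24 (159 hosts, 254 usable); 192.168.134.0/25 (80 hosts, 126 usable); 192.168.134.128/26 (59 hosts, 62 usable)


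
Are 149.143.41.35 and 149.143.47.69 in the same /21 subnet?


Mask: 255.255.248.0
149.143.41.35 AND mask = 149.143.40.0
149.143.47.69 AND mask = 149.143.40.0
Yes, same subnet (149.143.40.0)


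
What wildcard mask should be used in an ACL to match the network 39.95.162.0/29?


Subnet mask: 255.255.255.248
Wildcard = 255.255.255.255 - subnet mask
255 - 255 = 0
255 - 255 = 0
255 - 255 = 0
255 - 248 = 7
Wildcard: 0.0.0.7


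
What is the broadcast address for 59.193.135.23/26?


Network: 59.193.135.0/26
Host bits = 6
Set all host bits to 1:
Broadcast: 59.193.135.63


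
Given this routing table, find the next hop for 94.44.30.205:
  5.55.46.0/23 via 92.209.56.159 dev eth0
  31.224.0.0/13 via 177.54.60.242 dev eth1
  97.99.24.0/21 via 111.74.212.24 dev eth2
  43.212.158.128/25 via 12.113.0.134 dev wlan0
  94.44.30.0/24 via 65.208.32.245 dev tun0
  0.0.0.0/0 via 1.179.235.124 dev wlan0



Longest prefix match for 94.44.30.205:
  /23 5.55.46.0: no
  /13 31.224.0.0: no
  /21 97.99.24.0: no
  /25 43.212.158.128: no
  /24 94.44.30.0: MATCH
  /0 0.0.0.0: MATCH
Selected: next-hop 65.208.32.245 via tun0 (matched /24)


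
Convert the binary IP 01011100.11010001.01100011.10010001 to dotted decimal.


01011100 = 92
11010001 = 209
01100011 = 99
10010001 = 145
IP: 92.209.99.145


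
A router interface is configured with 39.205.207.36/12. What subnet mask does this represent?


/12 means 12 network bits, 20 host bits
Binary: 11111111111100000000000000000000
Mask: 255.240.0.0


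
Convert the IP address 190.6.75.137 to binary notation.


190 = 10111110
6 = 00000110
75 = 01001011
137 = 10001001
Binary: 10111110.00000110.01001011.10001001


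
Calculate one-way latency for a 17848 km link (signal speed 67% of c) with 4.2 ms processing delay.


Speed = 0.67 * 3e5 km/s = 201000 km/s
Propagation delay = 17848 / 201000 = 0.0888 s = 88.796 ms
Processing delay = 4.2 ms
Total one-way latency = 92.996 ms


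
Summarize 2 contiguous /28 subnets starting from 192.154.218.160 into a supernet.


Original prefix: /28
Number of subnets: 2 = 2^1
New prefix = 28 - 1 = 27
Supernet: 192.154.218.160/27


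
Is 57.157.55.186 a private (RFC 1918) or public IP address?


RFC 1918 private ranges:
  10.0.0.0/8 (10.0.0.0 - 10.255.255.255)
  172.16.0.0/12 (172.16.0.0 - 172.31.255.255)
  192.168.0.0/16 (192.168.0.0 - 192.168.255.255)
Public (not in any RFC 1918 range)


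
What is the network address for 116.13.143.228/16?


IP:   01110100.00001101.10001111.11100100
Mask: 11111111.11111111.00000000.00000000
AND operation:
Net:  01110100.00001101.00000000.00000000
Network: 116.13.0.0/16


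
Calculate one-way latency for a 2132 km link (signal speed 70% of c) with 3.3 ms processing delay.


Speed = 0.7 * 3e5 km/s = 210000 km/s
Propagation delay = 2132 / 210000 = 0.0102 s = 10.1524 ms
Processing delay = 3.3 ms
Total one-way latency = 13.4524 ms


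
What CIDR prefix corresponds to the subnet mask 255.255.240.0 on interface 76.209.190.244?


Binary: 11111111.11111111.11110000.00000000
Count leading 1s
Prefix: /20


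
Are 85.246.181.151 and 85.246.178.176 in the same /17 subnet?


Mask: 255.255.128.0
85.246.181.151 AND mask = 85.246.128.0
85.246.178.176 AND mask = 85.246.128.0
Yes, same subnet (85.246.128.0)


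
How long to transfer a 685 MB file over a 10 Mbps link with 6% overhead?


Effective throughput = 10 * (1 - 6/100) = 9.4 Mbps
File size in Mb = 685 * 8 = 5480 Mb
Time = 5480 / 9.4
Time = 582.9787 seconds


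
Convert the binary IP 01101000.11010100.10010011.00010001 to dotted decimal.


01101000 = 104
11010100 = 212
10010011 = 147
00010001 = 17
IP: 104.212.147.17


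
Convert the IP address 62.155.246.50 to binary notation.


62 = 00111110
155 = 10011011
246 = 11110110
50 = 00110010
Binary: 00111110.10011011.11110110.00110010


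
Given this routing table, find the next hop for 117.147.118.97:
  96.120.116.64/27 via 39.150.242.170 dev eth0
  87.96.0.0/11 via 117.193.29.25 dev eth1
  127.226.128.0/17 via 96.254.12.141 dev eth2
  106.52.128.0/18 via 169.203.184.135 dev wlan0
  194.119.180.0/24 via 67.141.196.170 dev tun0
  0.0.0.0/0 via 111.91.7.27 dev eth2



Longest prefix match for 117.147.118.97:
  /27 96.120.116.64: no
  /11 87.96.0.0: no
  /17 127.226.128.0: no
  /18 106.52.128.0: no
  /24 194.119.180.0: no
  /0 0.0.0.0: MATCH
Selected: next-hop 111.91.7.27 via eth2 (matched /0)


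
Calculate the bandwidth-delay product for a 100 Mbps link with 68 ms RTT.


BDP = bandwidth * RTT
= 100 Mbps * 68 ms
= 100 * 1e6 * 68 / 1000 bits
= 6800000 bits
= 850000 bytes
= 830.0781 KB
BDP = 6800000 bits (850000 bytes)


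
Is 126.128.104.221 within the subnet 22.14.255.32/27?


Subnet network: 22.14.255.32
Test IP AND mask: 126.128.104.192
No, 126.128.104.221 is not in 22.14.255.32/27


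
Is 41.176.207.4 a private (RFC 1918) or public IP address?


RFC 1918 private ranges:
  10.0.0.0/8 (10.0.0.0 - 10.255.255.255)
  172.16.0.0/12 (172.16.0.0 - 172.31.255.255)
  192.168.0.0/16 (192.168.0.0 - 192.168.255.255)
Public (not in any RFC 1918 range)


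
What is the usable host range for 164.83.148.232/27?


Network: 164.83.148.224
Broadcast: 164.83.148.255
First usable = network + 1
Last usable = broadcast - 1
Range: 164.83.148.225 to 164.83.148.254


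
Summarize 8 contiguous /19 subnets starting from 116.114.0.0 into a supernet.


Original prefix: /19
Number of subnets: 8 = 2^3
New prefix = 19 - 3 = 16
Supernet: 116.114.0.0/16


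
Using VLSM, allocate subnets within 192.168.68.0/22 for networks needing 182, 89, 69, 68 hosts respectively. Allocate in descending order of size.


182 hosts -> /24 (254 usable): 192.168.68.0/24
89 hosts -> /25 (126 usable): 192.168.69.0/25
69 hosts -> /25 (126 usable): 192.168.69.128/25
68 hosts -> /25 (126 usable): 192.168.70.0/25
Allocation: 192.168.68.0/24 (182 hosts, 254 usable); 192.168.69.0/25 (89 hosts, 126 usable); 192.168.69.128/25 (69 hosts, 126 usable); 192.168.70.0/25 (68 hosts, 126 usable)


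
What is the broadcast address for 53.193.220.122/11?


Network: 53.192.0.0/11
Host bits = 21
Set all host bits to 1:
Broadcast: 53.223.255.255


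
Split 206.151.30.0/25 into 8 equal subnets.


New prefix = 25 + 3 = 28
Each subnet has 16 addresses
  206.151.30.0/28
  206.151.30.16/28
  206.151.30.32/28
  206.151.30.48/28
  206.151.30.64/28
  206.151.30.80/28
  206.151.30.96/28
  206.151.30.112/28
Subnets: 206.151.30.0/28, 206.151.30.16/28, 206.151.30.32/28, 206.151.30.48/28, 206.151.30.64/28, 206.151.30.80/28, 206.151.30.96/28, 206.151.30.112/28


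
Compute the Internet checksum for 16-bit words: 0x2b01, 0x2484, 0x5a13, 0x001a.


Sum all words (with carry folding):
+ 0x2b01 = 0x2b01
+ 0x2484 = 0x4f85
+ 0x5a13 = 0xa998
+ 0x001a = 0xa9b2
One's complement: ~0xa9b2
Checksum = 0x564d


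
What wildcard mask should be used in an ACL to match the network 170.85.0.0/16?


Subnet mask: 255.255.0.0
Wildcard = 255.255.255.255 - subnet mask
255 - 255 = 0
255 - 255 = 0
255 - 0 = 255
255 - 0 = 255
Wildcard: 0.0.255.255


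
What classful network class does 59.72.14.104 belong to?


First octet: 59
Binary: 00111011
0xxxxxxx -> Class A (1-126)
Class A, default mask 255.0.0.0 (/8)


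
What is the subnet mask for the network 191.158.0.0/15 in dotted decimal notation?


/15 means 15 network bits, 17 host bits
Binary: 11111111111111100000000000000000
Mask: 255.254.0.0


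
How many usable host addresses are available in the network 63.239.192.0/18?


Host bits = 32 - 18 = 14
Total addresses = 2^14 = 16384
Usable = total - 2 (network and broadcast)
Usable hosts: 16382


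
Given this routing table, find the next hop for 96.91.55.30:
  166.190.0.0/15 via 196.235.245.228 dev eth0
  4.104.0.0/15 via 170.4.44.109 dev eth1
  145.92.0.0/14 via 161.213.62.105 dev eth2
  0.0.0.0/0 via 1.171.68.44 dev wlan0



Longest prefix match for 96.91.55.30:
  /15 166.190.0.0: no
  /15 4.104.0.0: no
  /14 145.92.0.0: no
  /0 0.0.0.0: MATCH
Selected: next-hop 1.171.68.44 via wlan0 (matched /0)


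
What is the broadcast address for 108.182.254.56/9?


Network: 108.128.0.0/9
Host bits = 23
Set all host bits to 1:
Broadcast: 108.255.255.255


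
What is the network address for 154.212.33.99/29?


IP:   10011010.11010100.00100001.01100011
Mask: 11111111.11111111.11111111.11111000
AND operation:
Net:  10011010.11010100.00100001.01100000
Network: 154.212.33.96/29


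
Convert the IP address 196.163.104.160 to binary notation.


196 = 11000100
163 = 10100011
104 = 01101000
160 = 10100000
Binary: 11000100.10100011.01101000.10100000


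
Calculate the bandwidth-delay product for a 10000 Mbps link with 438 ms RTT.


BDP = bandwidth * RTT
= 10000 Mbps * 438 ms
= 10000 * 1e6 * 438 / 1000 bits
= 4380000000 bits
= 547500000 bytes
= 534667.9688 KB
BDP = 4380000000 bits (547500000 bytes)


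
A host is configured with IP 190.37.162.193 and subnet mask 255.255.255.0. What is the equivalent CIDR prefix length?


Binary: 11111111.11111111.11111111.00000000
Count leading 1s
Prefix: /24


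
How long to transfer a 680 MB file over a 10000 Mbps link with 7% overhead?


Effective throughput = 10000 * (1 - 7/100) = 9300 Mbps
File size in Mb = 680 * 8 = 5440 Mb
Time = 5440 / 9300
Time = 0.5849 seconds


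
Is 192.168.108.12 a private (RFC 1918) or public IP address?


RFC 1918 private ranges:
  10.0.0.0/8 (10.0.0.0 - 10.255.255.255)
  172.16.0.0/12 (172.16.0.0 - 172.31.255.255)
  192.168.0.0/16 (192.168.0.0 - 192.168.255.255)
Private (in 192.168.0.0/16)


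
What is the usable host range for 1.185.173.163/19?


Network: 1.185.160.0
Broadcast: 1.185.191.255
First usable = network + 1
Last usable = broadcast - 1
Range: 1.185.160.1 to 1.185.191.254


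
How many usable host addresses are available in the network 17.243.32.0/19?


Host bits = 32 - 19 = 13
Total addresses = 2^13 = 8192
Usable = total - 2 (network and broadcast)
Usable hosts: 8190


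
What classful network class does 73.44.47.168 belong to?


First octet: 73
Binary: 01001001
0xxxxxxx -> Class A (1-126)
Class A, default mask 255.0.0.0 (/8)


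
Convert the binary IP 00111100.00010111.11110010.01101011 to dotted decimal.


00111100 = 60
00010111 = 23
11110010 = 242
01101011 = 107
IP: 60.23.242.107


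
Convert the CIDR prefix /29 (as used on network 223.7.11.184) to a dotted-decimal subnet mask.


/29 means 29 network bits, 3 host bits
Binary: 11111111111111111111111111111000
Mask: 255.255.255.248


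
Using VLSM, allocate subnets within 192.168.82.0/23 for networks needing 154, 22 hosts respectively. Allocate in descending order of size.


154 hosts -> /24 (254 usable): 192.168.82.0/24
22 hosts -> /27 (30 usable): 192.168.83.0/27
Allocation: 192.168.82.0/24 (154 hosts, 254 usable); 192.168.83.0/27 (22 hosts, 30 usable)


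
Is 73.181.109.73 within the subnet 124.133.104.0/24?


Subnet network: 124.133.104.0
Test IP AND mask: 73.181.109.0
No, 73.181.109.73 is not in 124.133.104.0/24


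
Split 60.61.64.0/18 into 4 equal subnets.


New prefix = 18 + 2 = 20
Each subnet has 4096 addresses
  60.61.64.0/20
  60.61.80.0/20
  60.61.96.0/20
  60.61.112.0/20
Subnets: 60.61.64.0/20, 60.61.80.0/20, 60.61.96.0/20, 60.61.112.0/20


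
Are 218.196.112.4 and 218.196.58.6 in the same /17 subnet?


Mask: 255.255.128.0
218.196.112.4 AND mask = 218.196.0.0
218.196.58.6 AND mask = 218.196.0.0
Yes, same subnet (218.196.0.0)


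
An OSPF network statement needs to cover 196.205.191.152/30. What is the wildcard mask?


Subnet mask: 255.255.255.252
Wildcard = 255.255.255.255 - subnet mask
255 - 255 = 0
255 - 255 = 0
255 - 255 = 0
255 - 252 = 3
Wildcard: 0.0.0.3


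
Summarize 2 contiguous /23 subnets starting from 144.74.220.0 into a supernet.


Original prefix: /23
Number of subnets: 2 = 2^1
New prefix = 23 - 1 = 22
Supernet: 144.74.220.0/22


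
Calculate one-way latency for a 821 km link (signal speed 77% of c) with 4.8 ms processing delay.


Speed = 0.77 * 3e5 km/s = 231000 km/s
Propagation delay = 821 / 231000 = 0.0036 s = 3.5541 ms
Processing delay = 4.8 ms
Total one-way latency = 8.3541 ms


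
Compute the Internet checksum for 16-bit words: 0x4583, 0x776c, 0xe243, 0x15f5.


Sum all words (with carry folding):
+ 0x4583 = 0x4583
+ 0x776c = 0xbcef
+ 0xe243 = 0x9f33
+ 0x15f5 = 0xb528
One's complement: ~0xb528
Checksum = 0x4ad7


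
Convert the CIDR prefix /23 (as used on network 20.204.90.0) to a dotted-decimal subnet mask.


/23 means 23 network bits, 9 host bits
Binary: 11111111111111111111111000000000
Mask: 255.255.254.0


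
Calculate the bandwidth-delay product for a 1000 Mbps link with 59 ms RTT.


BDP = bandwidth * RTT
= 1000 Mbps * 59 ms
= 1000 * 1e6 * 59 / 1000 bits
= 59000000 bits
= 7375000 bytes
= 7202.1484 KB
BDP = 59000000 bits (7375000 bytes)


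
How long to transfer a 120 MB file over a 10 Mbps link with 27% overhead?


Effective throughput = 10 * (1 - 27/100) = 7.3 Mbps
File size in Mb = 120 * 8 = 960 Mb
Time = 960 / 7.3
Time = 131.5068 seconds


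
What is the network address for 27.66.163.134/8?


IP:   00011011.01000010.10100011.10000110
Mask: 11111111.00000000.00000000.00000000
AND operation:
Net:  00011011.00000000.00000000.00000000
Network: 27.0.0.0/8


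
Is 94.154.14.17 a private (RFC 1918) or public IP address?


RFC 1918 private ranges:
  10.0.0.0/8 (10.0.0.0 - 10.255.255.255)
  172.16.0.0/12 (172.16.0.0 - 172.31.255.255)
  192.168.0.0/16 (192.168.0.0 - 192.168.255.255)
Public (not in any RFC 1918 range)


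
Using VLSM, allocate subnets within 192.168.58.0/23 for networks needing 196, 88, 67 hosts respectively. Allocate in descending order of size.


196 hosts -> /24 (254 usable): 192.168.58.0/24
88 hosts -> /25 (126 usable): 192.168.59.0/25
67 hosts -> /25 (126 usable): 192.168.59.128/25
Allocation: 192.168.58.0/24 (196 hosts, 254 usable); 192.168.59.0/25 (88 hosts, 126 usable); 192.168.59.128/25 (67 hosts, 126 usable)


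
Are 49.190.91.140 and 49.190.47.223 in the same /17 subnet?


Mask: 255.255.128.0
49.190.91.140 AND mask = 49.190.0.0
49.190.47.223 AND mask = 49.190.0.0
Yes, same subnet (49.190.0.0)


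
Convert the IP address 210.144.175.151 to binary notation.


210 = 11010010
144 = 10010000
175 = 10101111
151 = 10010111
Binary: 11010010.10010000.10101111.10010111


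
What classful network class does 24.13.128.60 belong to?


First octet: 24
Binary: 00011000
0xxxxxxx -> Class A (1-126)
Class A, default mask 255.0.0.0 (/8)


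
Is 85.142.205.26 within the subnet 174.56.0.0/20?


Subnet network: 174.56.0.0
Test IP AND mask: 85.142.192.0
No, 85.142.205.26 is not in 174.56.0.0/20


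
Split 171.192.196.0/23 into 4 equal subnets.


New prefix = 23 + 2 = 25
Each subnet has 128 addresses
  171.192.196.0/25
  171.192.196.128/25
  171.192.197.0/25
  171.192.197.128/25
Subnets: 171.192.196.0/25, 171.192.196.128/25, 171.192.197.0/25, 171.192.197.128/25


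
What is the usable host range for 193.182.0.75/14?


Network: 193.180.0.0
Broadcast: 193.183.255.255
First usable = network + 1
Last usable = broadcast - 1
Range: 193.180.0.1 to 193.183.255.254


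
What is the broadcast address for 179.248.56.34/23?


Network: 179.248.56.0/23
Host bits = 9
Set all host bits to 1:
Broadcast: 179.248.57.255


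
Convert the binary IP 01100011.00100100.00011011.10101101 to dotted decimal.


01100011 = 99
00100100 = 36
00011011 = 27
10101101 = 173
IP: 99.36.27.173


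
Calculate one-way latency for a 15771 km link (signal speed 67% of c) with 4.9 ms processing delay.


Speed = 0.67 * 3e5 km/s = 201000 km/s
Propagation delay = 15771 / 201000 = 0.0785 s = 78.4627 ms
Processing delay = 4.9 ms
Total one-way latency = 83.3627 ms


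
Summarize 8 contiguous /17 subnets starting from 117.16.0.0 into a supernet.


Original prefix: /17
Number of subnets: 8 = 2^3
New prefix = 17 - 3 = 14
Supernet: 117.16.0.0/14


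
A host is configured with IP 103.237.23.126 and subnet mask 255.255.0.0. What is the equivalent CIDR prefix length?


Binary: 11111111.11111111.00000000.00000000
Count leading 1s
Prefix: /16


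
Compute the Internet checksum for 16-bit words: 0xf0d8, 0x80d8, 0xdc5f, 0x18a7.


Sum all words (with carry folding):
+ 0xf0d8 = 0xf0d8
+ 0x80d8 = 0x71b1
+ 0xdc5f = 0x4e11
+ 0x18a7 = 0x66b8
One's complement: ~0x66b8
Checksum = 0x9947


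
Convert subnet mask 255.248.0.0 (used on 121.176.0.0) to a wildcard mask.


Subnet mask: 255.248.0.0
Wildcard = 255.255.255.255 - subnet mask
255 - 255 = 0
255 - 248 = 7
255 - 0 = 255
255 - 0 = 255
Wildcard: 0.7.255.255


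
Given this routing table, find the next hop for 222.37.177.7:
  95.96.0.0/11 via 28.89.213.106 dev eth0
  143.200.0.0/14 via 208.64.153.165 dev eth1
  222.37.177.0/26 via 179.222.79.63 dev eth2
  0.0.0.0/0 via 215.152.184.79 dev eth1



Longest prefix match for 222.37.177.7:
  /11 95.96.0.0: no
  /14 143.200.0.0: no
  /26 222.37.177.0: MATCH
  /0 0.0.0.0: MATCH
Selected: next-hop 179.222.79.63 via eth2 (matched /26)


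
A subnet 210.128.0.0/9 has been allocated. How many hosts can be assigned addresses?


Host bits = 32 - 9 = 23
Total addresses = 2^23 = 8388608
Usable = total - 2 (network and broadcast)
Usable hosts: 8388606


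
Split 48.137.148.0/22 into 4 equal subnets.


New prefix = 22 + 2 = 24
Each subnet has 256 addresses
  48.137.148.0/24
  48.137.149.0/24
  48.137.150.0/24
  48.137.151.0/24
Subnets: 48.137.148.0/24, 48.137.149.0/24, 48.137.150.0/24, 48.137.151.0/24


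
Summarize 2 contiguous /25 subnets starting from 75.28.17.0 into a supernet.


Original prefix: /25
Number of subnets: 2 = 2^1
New prefix = 25 - 1 = 24
Supernet: 75.28.17.0/24


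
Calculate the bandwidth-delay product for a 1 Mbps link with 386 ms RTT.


BDP = bandwidth * RTT
= 1 Mbps * 386 ms
= 1 * 1e6 * 386 / 1000 bits
= 386000 bits
= 48250 bytes
= 47.1191 KB
BDP = 386000 bits (48250 bytes)


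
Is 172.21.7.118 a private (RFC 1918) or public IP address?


RFC 1918 private ranges:
  10.0.0.0/8 (10.0.0.0 - 10.255.255.255)
  172.16.0.0/12 (172.16.0.0 - 172.31.255.255)
  192.168.0.0/16 (192.168.0.0 - 192.168.255.255)
Private (in 172.16.0.0/12)


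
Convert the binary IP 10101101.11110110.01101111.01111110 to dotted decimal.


10101101 = 173
11110110 = 246
01101111 = 111
01111110 = 126
IP: 173.246.111.126


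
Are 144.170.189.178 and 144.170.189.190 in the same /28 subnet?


Mask: 255.255.255.240
144.170.189.178 AND mask = 144.170.189.176
144.170.189.190 AND mask = 144.170.189.176
Yes, same subnet (144.170.189.176)


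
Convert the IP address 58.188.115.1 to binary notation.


58 = 00111010
188 = 10111100
115 = 01110011
1 = 00000001
Binary: 00111010.10111100.01110011.00000001


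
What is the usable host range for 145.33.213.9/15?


Network: 145.32.0.0
Broadcast: 145.33.255.255
First usable = network + 1
Last usable = broadcast - 1
Range: 145.32.0.1 to 145.33.255.254


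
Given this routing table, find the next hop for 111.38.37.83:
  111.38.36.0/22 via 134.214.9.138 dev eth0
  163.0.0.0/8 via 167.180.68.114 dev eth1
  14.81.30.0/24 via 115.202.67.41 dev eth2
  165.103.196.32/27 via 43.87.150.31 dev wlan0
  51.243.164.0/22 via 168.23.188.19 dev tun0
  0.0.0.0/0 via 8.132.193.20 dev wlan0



Longest prefix match for 111.38.37.83:
  /22 111.38.36.0: MATCH
  /8 163.0.0.0: no
  /24 14.81.30.0: no
  /27 165.103.196.32: no
  /22 51.243.164.0: no
  /0 0.0.0.0: MATCH
Selected: next-hop 134.214.9.138 via eth0 (matched /22)


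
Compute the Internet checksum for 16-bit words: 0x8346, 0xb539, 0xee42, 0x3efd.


Sum all words (with carry folding):
+ 0x8346 = 0x8346
+ 0xb539 = 0x3880
+ 0xee42 = 0x26c3
+ 0x3efd = 0x65c0
One's complement: ~0x65c0
Checksum = 0x9a3f


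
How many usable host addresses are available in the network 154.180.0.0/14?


Host bits = 32 - 14 = 18
Total addresses = 2^18 = 262144
Usable = total - 2 (network and broadcast)
Usable hosts: 262142


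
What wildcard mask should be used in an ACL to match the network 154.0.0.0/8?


Subnet mask: 255.0.0.0
Wildcard = 255.255.255.255 - subnet mask
255 - 255 = 0
255 - 0 = 255
255 - 0 = 255
255 - 0 = 255
Wildcard: 0.255.255.255


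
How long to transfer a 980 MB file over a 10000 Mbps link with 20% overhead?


Effective throughput = 10000 * (1 - 20/100) = 8000 Mbps
File size in Mb = 980 * 8 = 7840 Mb
Time = 7840 / 8000
Time = 0.98 seconds
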